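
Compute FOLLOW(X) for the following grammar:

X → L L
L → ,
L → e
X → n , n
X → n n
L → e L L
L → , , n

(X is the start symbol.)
{ $ }

X is the start symbol, so $ ∈ FOLLOW(X).
X does not occur on any right-hand side.

Taking the union: FOLLOW(X) = { $ }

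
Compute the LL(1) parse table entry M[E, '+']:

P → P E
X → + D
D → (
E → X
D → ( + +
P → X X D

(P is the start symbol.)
E → X

To find M[E, '+'], we find productions for E where '+' is in the predict set (PREDICT(N → α) = (FIRST(α) \ {ε}) ∪ (FOLLOW(N) if α ⇒* ε)).

Relevant sets:
  FIRST(X) = { '+' }

E → X: PREDICT = { '+' }
  '+' is in predict set, so this production goes in M[E, '+']

M[E, '+'] = E → X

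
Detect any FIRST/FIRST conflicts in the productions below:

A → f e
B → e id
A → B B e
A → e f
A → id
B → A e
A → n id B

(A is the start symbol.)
Yes. A → f e / A → B B e on { 'f' }; A → B B e / A → e f on { 'e' }; A → B B e / A → id on { 'id' }; A → B B e / A → n id B on { 'n' }; B → e id / B → A e on { 'e' }

FIRST sets of the non-terminals at (or reachable through a nullable prefix from) the front of some alternative:
  FIRST(B) = { 'e', 'f', 'id', 'n' }
  FIRST(A) = { 'e', 'f', 'id', 'n' }

Productions for A:
  A → f e: FIRST = { 'f' }
  A → B B e: FIRST = { 'e', 'f', 'id', 'n' }
  A → e f: FIRST = { 'e' }
  A → id: FIRST = { 'id' }
  A → n id B: FIRST = { 'n' }
Productions for B:
  B → e id: FIRST = { 'e' }
  B → A e: FIRST = { 'e', 'f', 'id', 'n' }

Conflict for A: A → f e and A → B B e
  Overlap: { 'f' }
Conflict for A: A → B B e and A → e f
  Overlap: { 'e' }
Conflict for A: A → B B e and A → id
  Overlap: { 'id' }
Conflict for A: A → B B e and A → n id B
  Overlap: { 'n' }
Conflict for B: B → e id and B → A e
  Overlap: { 'e' }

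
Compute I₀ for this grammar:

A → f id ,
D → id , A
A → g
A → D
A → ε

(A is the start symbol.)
{ [A → . D], [A → . f id ,], [A → . g], [A → .], [A' → . A], [D → . id , A] }

First, augment the grammar with A' → A
I₀ = CLOSURE({ [A' → . A] }):
  [A' → . A] has the dot before A: add [A → . f id ,], [A → . g], [A → . D], [A → .]
  [A → . D] has the dot before D: add [D → . id , A]
No further items can be added.

I₀ = { [A → . D], [A → . f id ,], [A → . g], [A → .], [A' → . A], [D → . id , A] }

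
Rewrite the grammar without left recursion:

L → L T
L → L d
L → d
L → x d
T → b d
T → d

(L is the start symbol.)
L → d L'
L → x d L'
L' → T L'
L' → d L'
L' → ε
T → b d
T → d

L is directly left-recursive. The standard transformation for
  A → A α₁ | ... | A α_m | β₁ | ... | β_n
is
  A  → β₁ A' | ... | β_n A'
  A' → α₁ A' | ... | α_m A' | ε

L → d becomes L → d L'
L → x d becomes L → x d L'
L → L T becomes L' → T L'
L → L d becomes L' → d L'
Add L' → ε

Productions for other non-terminals are unchanged:
  T → b d
  T → d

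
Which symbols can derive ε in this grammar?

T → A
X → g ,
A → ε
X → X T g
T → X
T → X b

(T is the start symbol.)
A non-terminal is nullable if it can derive ε (the empty string): either it has an ε-production, or it has a production whose right-hand side consists entirely of nullable non-terminals.

ε-productions: A → ε
So A is immediately nullable.
T → A: every symbol on the right is nullable, so T is nullable too.
No further non-terminal can be added: every production for the remaining non-terminals contains a terminal or a non-nullable non-terminal.
Nullable = { 'A', 'T' }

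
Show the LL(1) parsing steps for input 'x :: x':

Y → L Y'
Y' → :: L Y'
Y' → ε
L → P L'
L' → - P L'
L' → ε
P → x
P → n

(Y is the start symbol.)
Stack is shown with the top on the left.

Stack      Input     Action
---------------------------
Y $        x :: x $  output Y → L Y'
L Y' $     x :: x $  output L → P L'
P L' Y' $  x :: x $  output P → x
x L' Y' $  x :: x $  match 'x'
L' Y' $    :: x $    output L' → ε
Y' $       :: x $    output Y' → :: L Y'
:: L Y' $  :: x $    match '::'
L Y' $     x $       output L → P L'
P L' Y' $  x $       output P → x
x L' Y' $  x $       match 'x'
L' Y' $    $         output L' → ε
Y' $       $         output Y' → ε
$          $         accept

The string is accepted.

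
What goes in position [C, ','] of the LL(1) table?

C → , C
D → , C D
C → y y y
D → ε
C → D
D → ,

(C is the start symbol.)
C → , C, C → D

To find M[C, ','], we find productions for C where ',' is in the predict set (PREDICT(N → α) = (FIRST(α) \ {ε}) ∪ (FOLLOW(N) if α ⇒* ε)).

Relevant sets:
  FIRST(D) = { ',', ε }
  FOLLOW(C) = { $, ',' }

C → , C: PREDICT = { ',' }
  ',' is in predict set, so this production goes in M[C, ',']
C → y y y: PREDICT = { 'y' }
C → D: PREDICT = { $, ',' }
  ',' is in predict set, so this production goes in M[C, ',']

M[C, ','] = C → , C, C → D  (a multiply-defined cell — the grammar is not LL(1))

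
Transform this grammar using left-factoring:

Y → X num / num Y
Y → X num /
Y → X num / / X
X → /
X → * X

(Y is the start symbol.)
Left-factoring transforms A → αβ₁ | αβ₂ into A → αA' and A' → β₁ | β₂
(α is the longest common prefix among the alternatives). Repeat until
no nonterminal has two alternatives with a common prefix.

Round 1: Y has alternatives sharing prefix 'X num /'. Introduce Y': Y → X num / Y'
  Add: Y' → num Y
  Add: Y' → ε
  Add: Y' → / X

No remaining common prefixes — done.

Resulting grammar:
Y → X num / Y'
Y' → num Y
Y' → ε
Y' → / X
X → /
X → * X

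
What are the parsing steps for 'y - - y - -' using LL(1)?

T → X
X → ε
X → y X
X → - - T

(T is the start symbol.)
Stack is shown with the top on the left.

Stack    Input          Action
------------------------------
T $      y - - y - - $  output T → X
X $      y - - y - - $  output X → y X
y X $    y - - y - - $  match 'y'
X $      - - y - - $    output X → - - T
- - T $  - - y - - $    match '-'
- T $    - y - - $      match '-'
T $      y - - $        output T → X
X $      y - - $        output X → y X
y X $    y - - $        match 'y'
X $      - - $          output X → - - T
- - T $  - - $          match '-'
- T $    - $            match '-'
T $      $              output T → X
X $      $              output X → ε
$        $              accept

The string is accepted.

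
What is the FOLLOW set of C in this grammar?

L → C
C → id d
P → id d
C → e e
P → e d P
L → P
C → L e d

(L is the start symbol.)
In L → C: C is at the end, add FOLLOW(L)

The FOLLOW sets referred to above (computed the same way, to a fixed point):
  FOLLOW(L) = { $, 'e' }

Taking the union: FOLLOW(C) = { $, 'e' }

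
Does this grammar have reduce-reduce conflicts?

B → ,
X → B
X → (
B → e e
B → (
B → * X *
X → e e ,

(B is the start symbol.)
Yes — I7: [B → ( .] vs [X → ( .]

Augment with B' → B and build the canonical LR(0) collection (I0 = CLOSURE({[B' → . B]}), then GOTO on every symbol after a dot until no new states appear). It has 14 states:
  I0: { [B → . (], [B → . * X *], [B → . ,], [B → . e e], [B' → . B] }  — shift
  I1: { [B → ( .] }  — reduce
  I2: { [B → * . X *], [B → . (], [B → . * X *], [B → . ,], [B → . e e], [X → . (], [X → . B], [X → . e e ,] }  — shift
  I3: { [B → , .] }  — reduce
  I4: { [B' → B .] }  — accept
  I5: { [B → e . e] }  — shift
  I6: { [B → e e .] }  — reduce
  I7: { [B → ( .], [X → ( .] }  — 2 reduces
  I8: { [X → B .] }  — reduce
  I9: { [B → * X . *] }  — shift
  I10: { [B → e . e], [X → e . e ,] }  — shift
  I11: { [B → e e .], [X → e e . ,] }  — shift, reduce
  I12: { [X → e e , .] }  — reduce
  I13: { [B → * X * .] }  — reduce

I7 contains complete items [B → ( .], [X → ( .] — reduce-reduce conflict.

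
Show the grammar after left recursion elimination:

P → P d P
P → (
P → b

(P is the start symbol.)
P is directly left-recursive. The standard transformation for
  A → A α₁ | ... | A α_m | β₁ | ... | β_n
is
  A  → β₁ A' | ... | β_n A'
  A' → α₁ A' | ... | α_m A' | ε

P → ( becomes P → ( P'
P → b becomes P → b P'
P → P d P becomes P' → d P P'
Add P' → ε

Resulting grammar:
P → ( P'
P → b P'
P' → d P P'
P' → ε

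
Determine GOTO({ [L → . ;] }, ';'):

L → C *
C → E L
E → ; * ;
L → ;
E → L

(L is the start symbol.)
GOTO(I, ';') = CLOSURE({ [A → αX.β] : [A → α.Xβ] ∈ I, X = ';' })

Items with dot before ';', with the dot advanced:
  [L → . ;] → [L → ; .]
Closure adds nothing (no advanced item has the dot before a non-terminal).

GOTO = { [L → ; .] }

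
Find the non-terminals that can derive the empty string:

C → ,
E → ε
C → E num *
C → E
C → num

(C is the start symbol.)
{ 'C', 'E' }

A non-terminal is nullable if it can derive ε (the empty string): either it has an ε-production, or it has a production whose right-hand side consists entirely of nullable non-terminals.

ε-productions: E → ε
So E is immediately nullable.
C → E: every symbol on the right is nullable, so C is nullable too.
Every non-terminal is now nullable.
Nullable = { 'C', 'E' }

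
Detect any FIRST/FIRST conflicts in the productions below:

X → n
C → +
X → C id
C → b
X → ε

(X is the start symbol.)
No FIRST/FIRST conflicts.

FIRST sets of the non-terminals at (or reachable through a nullable prefix from) the front of some alternative:
  FIRST(C) = { '+', 'b' }

Productions for X:
  X → n: FIRST = { 'n' }
  X → C id: FIRST = { '+', 'b' }
  X → ε: FIRST = { ε }
Productions for C:
  C → +: FIRST = { '+' }
  C → b: FIRST = { 'b' }

All alternatives of each non-terminal have pairwise disjoint FIRST sets.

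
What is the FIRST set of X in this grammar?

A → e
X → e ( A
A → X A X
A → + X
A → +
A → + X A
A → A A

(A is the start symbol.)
{ 'e' }

To compute FIRST(X), examine every production with X on the left-hand side, reading each right-hand side left to right until a non-nullable symbol is reached.

From X → e ( A:
  - e is a terminal: add 'e' and stop

Collecting: FIRST(X) = { 'e' }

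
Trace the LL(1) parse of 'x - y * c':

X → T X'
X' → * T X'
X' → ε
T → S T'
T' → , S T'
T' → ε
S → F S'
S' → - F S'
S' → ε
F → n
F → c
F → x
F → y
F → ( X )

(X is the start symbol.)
LL(1) parsing maintains a stack (initially the start symbol over $) and the input. At each step: if the stack top is a terminal, match it against the current input token; if it is a non-terminal N, replace it with the RHS of M[N, lookahead] (the unique production whose predict set contains the lookahead).

Stack is shown with the top on the left.

Stack           Input        Action
-----------------------------------
X $             x - y * c $  output X → T X'
T X' $          x - y * c $  output T → S T'
S T' X' $       x - y * c $  output S → F S'
F S' T' X' $    x - y * c $  output F → x
x S' T' X' $    x - y * c $  match 'x'
S' T' X' $      - y * c $    output S' → - F S'
- F S' T' X' $  - y * c $    match '-'
F S' T' X' $    y * c $      output F → y
y S' T' X' $    y * c $      match 'y'
S' T' X' $      * c $        output S' → ε
T' X' $         * c $        output T' → ε
X' $            * c $        output X' → * T X'
* T X' $        * c $        match '*'
T X' $          c $          output T → S T'
S T' X' $       c $          output S → F S'
F S' T' X' $    c $          output F → c
c S' T' X' $    c $          match 'c'
S' T' X' $      $            output S' → ε
T' X' $         $            output T' → ε
X' $            $            output X' → ε
$               $            accept

The string is accepted.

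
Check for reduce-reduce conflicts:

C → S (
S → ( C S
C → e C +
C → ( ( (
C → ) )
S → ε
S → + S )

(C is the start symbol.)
A reduce-reduce conflict occurs when an LR(0) state has two complete items [A → α .] and [B → β .] — both call for a reduction, and with no lookahead the parser cannot choose between them.

Augment with C' → C and build the canonical LR(0) collection (I0 = CLOSURE({[C' → . C]}), then GOTO on every symbol after a dot until no new states appear). It has 18 states:
  I0: { [C → . ( ( (], [C → . ) )], [C → . S (], [C → . e C +], [C' → . C], [S → . ( C S], [S → . + S )], [S → .] }  — shift, reduce
  I1: { [C → ( . ( (], [C → . ( ( (], [C → . ) )], [C → . S (], [C → . e C +], [S → ( . C S], [S → . ( C S], [S → . + S )], [S → .] }  — shift, reduce
  I2: { [C → ) . )] }  — shift
  I3: { [S → + . S )], [S → . ( C S], [S → . + S )], [S → .] }  — shift, reduce
  I4: { [C' → C .] }  — accept
  I5: { [C → S . (] }  — shift
  I6: { [C → . ( ( (], [C → . ) )], [C → . S (], [C → . e C +], [C → e . C +], [S → . ( C S], [S → . + S )], [S → .] }  — shift, reduce
  I7: { [C → e C . +] }  — shift
  I8: { [C → e C + .] }  — reduce
  I9: { [C → S ( .] }  — reduce
  I10: { [C → . ( ( (], [C → . ) )], [C → . S (], [C → . e C +], [S → ( . C S], [S → . ( C S], [S → . + S )], [S → .] }  — shift, reduce
  I11: { [S → + S . )] }  — shift
  I12: { [S → + S ) .] }  — reduce
  I13: { [S → ( C . S], [S → . ( C S], [S → . + S )], [S → .] }  — shift, reduce
  I14: { [S → ( C S .] }  — reduce
  I15: { [C → ) ) .] }  — reduce
  I16: { [C → ( ( . (], [C → ( . ( (], [C → . ( ( (], [C → . ) )], [C → . S (], [C → . e C +], [S → ( . C S], [S → . ( C S], [S → . + S )], [S → .] }  — shift, reduce
  I17: { [C → ( ( ( .], [C → ( ( . (], [C → ( . ( (], [C → . ( ( (], [C → . ) )], [C → . S (], [C → . e C +], [S → ( . C S], [S → . ( C S], [S → . + S )], [S → .] }  — shift, 2 reduces

I17 contains complete items [C → ( ( ( .], [S → .] — reduce-reduce conflict.

Answer: Yes — I17: [C → ( ( ( .] vs [S → .]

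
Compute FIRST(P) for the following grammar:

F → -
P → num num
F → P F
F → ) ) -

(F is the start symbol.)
{ 'num' }

To compute FIRST(P), examine every production with P on the left-hand side, reading each right-hand side left to right until a non-nullable symbol is reached.

From P → num num:
  - num is a terminal: add 'num' and stop

Collecting: FIRST(P) = { 'num' }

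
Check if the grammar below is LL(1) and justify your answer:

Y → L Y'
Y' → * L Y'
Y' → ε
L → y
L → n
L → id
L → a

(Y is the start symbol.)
Relevant sets:
  FOLLOW(Y') = { $ }

For Y':
  PREDICT(Y' → '*' L Y') = { '*' }
  PREDICT(Y' → ε) = { $ }
For L:
  PREDICT(L → y) = { 'y' }
  PREDICT(L → n) = { 'n' }
  PREDICT(L → id) = { 'id' }
  PREDICT(L → a) = { 'a' }
Y has a single production, so nothing to check there.

All predict sets are disjoint. The grammar IS LL(1).

Answer: Yes, the grammar is LL(1).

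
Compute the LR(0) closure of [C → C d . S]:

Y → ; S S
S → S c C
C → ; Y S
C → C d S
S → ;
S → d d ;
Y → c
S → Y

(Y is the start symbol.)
Start with: [C → C d . S]
  [C → C d . S] has the dot before S: add [S → . S c C], [S → . ;], [S → . d d ;], [S → . Y]
  [S → . Y] has the dot before Y: add [Y → . ; S S], [Y → . c]
No further items can be added.

CLOSURE = { [C → C d . S], [S → . ;], [S → . S c C], [S → . Y], [S → . d d ;], [Y → . ; S S], [Y → . c] }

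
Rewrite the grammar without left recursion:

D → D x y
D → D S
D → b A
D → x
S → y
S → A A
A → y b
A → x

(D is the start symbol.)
D is directly left-recursive. The standard transformation for
  A → A α₁ | ... | A α_m | β₁ | ... | β_n
is
  A  → β₁ A' | ... | β_n A'
  A' → α₁ A' | ... | α_m A' | ε

D → b A becomes D → b A D'
D → x becomes D → x D'
D → D x y becomes D' → x y D'
D → D S becomes D' → S D'
Add D' → ε

Productions for other non-terminals are unchanged:
  S → y
  S → A A
  A → y b
  A → x

Resulting grammar:
D → b A D'
D → x D'
D' → x y D'
D' → S D'
D' → ε
S → y
S → A A
A → y b
A → x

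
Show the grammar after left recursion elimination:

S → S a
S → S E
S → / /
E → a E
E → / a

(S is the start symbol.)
S is directly left-recursive. The standard transformation for
  A → A α₁ | ... | A α_m | β₁ | ... | β_n
is
  A  → β₁ A' | ... | β_n A'
  A' → α₁ A' | ... | α_m A' | ε

S → / / becomes S → / / S'
S → S a becomes S' → a S'
S → S E becomes S' → E S'
Add S' → ε

Productions for other non-terminals are unchanged:
  E → a E
  E → / a

Resulting grammar:
S → / / S'
S' → a S'
S' → E S'
S' → ε
E → a E
E → / a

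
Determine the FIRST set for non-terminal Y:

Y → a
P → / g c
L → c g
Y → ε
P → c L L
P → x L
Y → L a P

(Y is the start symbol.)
To compute FIRST(Y), examine every production with Y on the left-hand side, reading each right-hand side left to right until a non-nullable symbol is reached.

FIRST sets of the other non-terminals involved (by the same procedure, iterated to a fixed point):
  FIRST(L) = { 'c' }

From Y → a:
  - a is a terminal: add 'a' and stop
From Y → ε:
  - ε-production, so ε ∈ FIRST(Y)
From Y → L a P:
  - L is a non-terminal: add FIRST(L) \ {ε} = { 'c' }
    L is not nullable, so stop

Collecting: FIRST(Y) = { 'a', 'c', ε }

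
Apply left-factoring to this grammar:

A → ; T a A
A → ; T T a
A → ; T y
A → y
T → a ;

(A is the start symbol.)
A → ; T A'
A' → a A
A' → T a
A' → y
A → y
T → a ;

Left-factoring transforms A → αβ₁ | αβ₂ into A → αA' and A' → β₁ | β₂
(α is the longest common prefix among the alternatives). Repeat until
no nonterminal has two alternatives with a common prefix.

Round 1: A has alternatives sharing prefix '; T'. Introduce A': A → ; T A'
  Add: A' → a A
  Add: A' → T a
  Add: A' → y

No remaining common prefixes — done.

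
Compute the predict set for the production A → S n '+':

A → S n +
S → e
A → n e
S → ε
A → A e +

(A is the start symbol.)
{ 'e', 'n' }

PREDICT(A → S n '+') = (FIRST(RHS) \ {ε}) ∪ (FOLLOW(A) if ε ∈ FIRST(RHS), i.e. RHS ⇒* ε)
FIRST(S) = { 'e', ε }
FIRST(S n '+') = { 'e', 'n' }
ε ∉ FIRST(S n '+'), so FOLLOW(A) is not added.
PREDICT(A → S n '+') = { 'e', 'n' }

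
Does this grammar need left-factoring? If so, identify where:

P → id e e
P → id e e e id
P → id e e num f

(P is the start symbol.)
Yes, P has productions with common prefix 'id e e'

Left-factoring is needed when two productions for the same non-terminal
share a common prefix on the right-hand side.

Productions for P:
  P → id e e
  P → id e e e id
  P → id e e num f

Found common prefix 'id e e' in productions for P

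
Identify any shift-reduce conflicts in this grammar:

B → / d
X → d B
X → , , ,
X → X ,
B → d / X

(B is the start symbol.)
Yes — I6: [B → d / X .] vs [X → X . ,]

A shift-reduce conflict occurs when an LR(0) state has both:
  - a complete (reduce) item [A → α .] (dot at the end), and
  - a shift item [B → β . c γ] (dot before a terminal).

Augment with B' → B and build the canonical LR(0) collection (I0 = CLOSURE({[B' → . B]}), then GOTO on every symbol after a dot until no new states appear). It has 13 states:
  I0: { [B → . / d], [B → . d / X], [B' → . B] }  — shift
  I1: { [B → / . d] }  — shift
  I2: { [B' → B .] }  — accept
  I3: { [B → d . / X] }  — shift
  I4: { [B → d / . X], [X → . , , ,], [X → . X ,], [X → . d B] }  — shift
  I5: { [X → , . , ,] }  — shift
  I6: { [B → d / X .], [X → X . ,] }  — shift, reduce
  I7: { [B → . / d], [B → . d / X], [X → d . B] }  — shift
  I8: { [X → d B .] }  — reduce
  I9: { [X → X , .] }  — reduce
  I10: { [X → , , . ,] }  — shift
  I11: { [X → , , , .] }  — reduce
  I12: { [B → / d .] }  — reduce

I6 contains reduce item [B → d / X .] and shift item [X → X . ,] — shift-reduce conflict.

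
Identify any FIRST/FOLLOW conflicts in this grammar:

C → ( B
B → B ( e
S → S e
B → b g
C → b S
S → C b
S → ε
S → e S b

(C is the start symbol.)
Yes. S → S e with FOLLOW(S) on { 'b', 'e' }; S → C b with FOLLOW(S) on { 'b' }; S → e S b with FOLLOW(S) on { 'e' }

A FIRST/FOLLOW conflict occurs when a non-terminal N has a nullable alternative N → β (β ⇒* ε) and another alternative N → α with FIRST(α) ∩ FOLLOW(N) ≠ ∅: on such a lookahead the parser cannot decide between expanding α and letting N vanish via β.

Nullable non-terminals: S.
FIRST sets used below: FIRST(S) = { '(', 'b', 'e', ε }, FIRST(C) = { '(', 'b' }

S: nullable alternative(s) S → ε; FOLLOW(S) = { $, 'b', 'e' }
  S → S e: FIRST \ {ε} = { '(', 'b', 'e' } — overlaps FOLLOW(S) on { 'b', 'e' }: CONFLICT
  S → C b: FIRST \ {ε} = { '(', 'b' } — overlaps FOLLOW(S) on { 'b' }: CONFLICT
  S → ε: FIRST \ {ε} = { } — this is the only nullable alternative, skip
  S → e S b: FIRST \ {ε} = { 'e' } — overlaps FOLLOW(S) on { 'e' }: CONFLICT

B, C have no nullable alternative, so no FIRST/FOLLOW check is needed there.

So the grammar has 3 FIRST/FOLLOW conflicts (marked CONFLICT above).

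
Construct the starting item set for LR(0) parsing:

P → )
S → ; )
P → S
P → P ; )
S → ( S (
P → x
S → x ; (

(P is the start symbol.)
First, augment the grammar with P' → P
I₀ = CLOSURE({ [P' → . P] }):
  [P' → . P] has the dot before P: add [P → . )], [P → . S], [P → . P ; )], [P → . x]
  [P → . S] has the dot before S: add [S → . ; )], [S → . ( S (], [S → . x ; (]
No further items can be added.

I₀ = { [P → . )], [P → . P ; )], [P → . S], [P → . x], [P' → . P], [S → . ( S (], [S → . ; )], [S → . x ; (] }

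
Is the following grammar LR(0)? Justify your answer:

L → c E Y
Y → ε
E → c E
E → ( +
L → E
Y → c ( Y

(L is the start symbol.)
No. Shift-reduce conflict between [E → c E .] and [Y → . c ( Y]

Augment with L' → L and build the canonical LR(0) collection (I0 = CLOSURE({[L' → . L]}), then GOTO on every symbol after a dot until no new states appear). It has 13 states:
  I0: { [E → . ( +], [E → . c E], [L → . E], [L → . c E Y], [L' → . L] }  — shift
  I1: { [E → ( . +] }  — shift
  I2: { [L → E .] }  — reduce
  I3: { [L' → L .] }  — accept
  I4: { [E → . ( +], [E → . c E], [E → c . E], [L → c . E Y] }  — shift
  I5: { [E → c E .], [L → c E . Y], [Y → . c ( Y], [Y → .] }  — shift, 2 reduces
  I6: { [E → . ( +], [E → . c E], [E → c . E] }  — shift
  I7: { [E → c E .] }  — reduce
  I8: { [L → c E Y .] }  — reduce
  I9: { [Y → c . ( Y] }  — shift
  I10: { [Y → . c ( Y], [Y → .], [Y → c ( . Y] }  — shift, reduce
  I11: { [Y → c ( Y .] }  — reduce
  I12: { [E → ( + .] }  — reduce

Conflict in state I5:
  Shift-reduce conflict between [E → c E .] and [Y → . c ( Y]
So the grammar is NOT LR(0).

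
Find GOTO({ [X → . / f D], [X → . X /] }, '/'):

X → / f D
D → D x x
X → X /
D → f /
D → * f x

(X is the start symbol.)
{ [X → / . f D] }

GOTO(I, '/') = CLOSURE({ [A → αX.β] : [A → α.Xβ] ∈ I, X = '/' })

Items with dot before '/', with the dot advanced:
  [X → . / f D] → [X → / . f D]
Closure adds nothing (no advanced item has the dot before a non-terminal).

GOTO = { [X → / . f D] }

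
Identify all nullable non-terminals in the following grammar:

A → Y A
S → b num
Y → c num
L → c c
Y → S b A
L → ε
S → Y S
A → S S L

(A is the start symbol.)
A non-terminal is nullable if it can derive ε (the empty string): either it has an ε-production, or it has a production whose right-hand side consists entirely of nullable non-terminals.

ε-productions: L → ε
So L is immediately nullable.
No further non-terminal can be added: every production for the remaining non-terminals contains a terminal or a non-nullable non-terminal.
Nullable = { 'L' }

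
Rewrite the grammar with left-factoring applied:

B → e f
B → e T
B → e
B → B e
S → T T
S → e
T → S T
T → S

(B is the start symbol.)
Left-factoring transforms A → αβ₁ | αβ₂ into A → αA' and A' → β₁ | β₂
(α is the longest common prefix among the alternatives). Repeat until
no nonterminal has two alternatives with a common prefix.

Round 1: B has alternatives sharing prefix 'e'. Introduce B': B → e B'
  Add: B' → f
  Add: B' → T
  Add: B' → ε

Round 2: T has alternatives sharing prefix 'S'. Introduce T': T → S T'
  Add: T' → T
  Add: T' → ε

No remaining common prefixes — done.

Resulting grammar:
B → e B'
B' → f
B' → T
B' → ε
B → B e
S → T T
S → e
T → S T'
T' → T
T' → ε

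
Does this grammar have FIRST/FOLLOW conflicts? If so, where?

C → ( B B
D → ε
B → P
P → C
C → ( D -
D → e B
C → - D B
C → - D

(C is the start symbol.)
No FIRST/FOLLOW conflicts.

Nullable non-terminals: D.

D: nullable alternative(s) D → ε; FOLLOW(D) = { $, '(', '-' }
  D → ε: FIRST \ {ε} = { } — this is the only nullable alternative, skip
  D → e B: FIRST \ {ε} = { 'e' } — disjoint from FOLLOW(D)

B, C, P have no nullable alternative, so no FIRST/FOLLOW check is needed there.

No FIRST/FOLLOW conflicts found.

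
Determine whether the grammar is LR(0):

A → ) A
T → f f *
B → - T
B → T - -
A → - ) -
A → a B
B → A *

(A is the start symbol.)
A grammar is LR(0) if no state in the canonical LR(0) collection has:
  - both a shift item (dot before a terminal) and a complete item (shift-reduce conflict), or
  - two or more complete items (reduce-reduce conflict; the accept item [A' → A .] counts as a complete item here).

Augment with A' → A and build the canonical LR(0) collection (I0 = CLOSURE({[A' → . A]}), then GOTO on every symbol after a dot until no new states appear). It has 19 states:
  I0: { [A → . ) A], [A → . - ) -], [A → . a B], [A' → . A] }  — shift
  I1: { [A → ) . A], [A → . ) A], [A → . - ) -], [A → . a B] }  — shift
  I2: { [A → - . ) -] }  — shift
  I3: { [A' → A .] }  — accept
  I4: { [A → . ) A], [A → . - ) -], [A → . a B], [A → a . B], [B → . - T], [B → . A *], [B → . T - -], [T → . f f *] }  — shift
  I5: { [A → - . ) -], [B → - . T], [T → . f f *] }  — shift
  I6: { [B → A . *] }  — shift
  I7: { [A → a B .] }  — reduce
  I8: { [B → T . - -] }  — shift
  I9: { [T → f . f *] }  — shift
  I10: { [T → f f . *] }  — shift
  I11: { [T → f f * .] }  — reduce
  I12: { [B → T - . -] }  — shift
  I13: { [B → T - - .] }  — reduce
  I14: { [B → A * .] }  — reduce
  I15: { [A → - ) . -] }  — shift
  I16: { [B → - T .] }  — reduce
  I17: { [A → - ) - .] }  — reduce
  I18: { [A → ) A .] }  — reduce

Every state is either a pure shift/goto state or contains exactly one complete item and nothing to shift — no conflicts. The grammar is LR(0).

Answer: Yes, the grammar is LR(0)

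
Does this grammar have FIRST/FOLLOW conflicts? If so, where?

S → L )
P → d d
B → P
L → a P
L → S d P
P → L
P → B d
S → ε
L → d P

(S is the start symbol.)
A FIRST/FOLLOW conflict occurs when a non-terminal N has a nullable alternative N → β (β ⇒* ε) and another alternative N → α with FIRST(α) ∩ FOLLOW(N) ≠ ∅: on such a lookahead the parser cannot decide between expanding α and letting N vanish via β.

Nullable non-terminals: S.
FIRST sets used below: FIRST(L) = { 'a', 'd' }

S: nullable alternative(s) S → ε; FOLLOW(S) = { $, 'd' }
  S → L ): FIRST \ {ε} = { 'a', 'd' } — overlaps FOLLOW(S) on { 'd' }: CONFLICT
  S → ε: FIRST \ {ε} = { } — this is the only nullable alternative, skip

B, L, P have no nullable alternative, so no FIRST/FOLLOW check is needed there.

So the grammar has 1 FIRST/FOLLOW conflict (marked CONFLICT above).

Answer: Yes. S → L ')' with FOLLOW(S) on { 'd' }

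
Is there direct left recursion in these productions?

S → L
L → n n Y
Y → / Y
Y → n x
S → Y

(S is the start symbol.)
No direct left recursion

Direct left recursion occurs when N → N α for some non-terminal N (the right-hand side begins with the left-hand side itself).

S → L: starts with L
L → n n Y: starts with n
Y → / Y: starts with '/'
Y → n x: starts with n
S → Y: starts with Y

No direct left recursion found.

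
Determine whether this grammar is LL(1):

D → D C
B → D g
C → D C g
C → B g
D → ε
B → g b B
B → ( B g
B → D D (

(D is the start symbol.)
Relevant sets:
  FIRST(D) = { '(', 'g', ε }
  FIRST(C) = { '(', 'g' }
  FIRST(B) = { '(', 'g' }
  FOLLOW(D) = { $, '(', 'g' }

For D:
  PREDICT(D → D C) = { '(', 'g' }
  PREDICT(D → ε) = { $, '(', 'g' }
For B:
  PREDICT(B → D g) = { '(', 'g' }
  PREDICT(B → g b B) = { 'g' }
  PREDICT(B → '(' B g) = { '(' }
  PREDICT(B → D D '(') = { '(', 'g' }
For C:
  PREDICT(C → D C g) = { '(', 'g' }
  PREDICT(C → B g) = { '(', 'g' }

Conflict found: Predict set conflict for D: { '(', 'g' }
The grammar is NOT LL(1).

Answer: No. Predict set conflict for D: { '(', 'g' }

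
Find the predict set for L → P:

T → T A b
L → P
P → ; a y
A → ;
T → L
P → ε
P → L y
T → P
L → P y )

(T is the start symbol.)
PREDICT(L → P) = (FIRST(RHS) \ {ε}) ∪ (FOLLOW(L) if ε ∈ FIRST(RHS), i.e. RHS ⇒* ε)
FIRST(P) = { ';', 'y', ε }
FIRST(P) = { ';', 'y', ε }
ε ∈ FIRST(P) (the right-hand side is nullable), so add FOLLOW(L) = { $, ';', 'y' }
PREDICT(L → P) = { $, ';', 'y' }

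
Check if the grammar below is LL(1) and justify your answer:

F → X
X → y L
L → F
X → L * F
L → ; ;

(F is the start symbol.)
A grammar is LL(1) if for each non-terminal N with multiple productions, the predict sets of those productions are pairwise disjoint, where PREDICT(N → α) = (FIRST(α) \ {ε}) ∪ (FOLLOW(N) if α ⇒* ε).

Relevant sets:
  FIRST(L) = { ';', 'y' }
  FIRST(F) = { ';', 'y' }

For X:
  PREDICT(X → y L) = { 'y' }
  PREDICT(X → L '*' F) = { ';', 'y' }
For L:
  PREDICT(L → F) = { ';', 'y' }
  PREDICT(L → ';' ';') = { ';' }
F has a single production, so nothing to check there.

Conflict found: Predict set conflict for X: { 'y' }
The grammar is NOT LL(1).

Answer: No. Predict set conflict for X: { 'y' }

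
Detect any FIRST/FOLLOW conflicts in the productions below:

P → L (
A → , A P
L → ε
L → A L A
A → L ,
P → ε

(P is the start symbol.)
Yes. P → L '(' with FOLLOW(P) on { '(', ',' }; L → A L A with FOLLOW(L) on { ',' }

Nullable non-terminals: L, P.
FIRST sets used below: FIRST(A) = { ',' }, FIRST(L) = { ',', ε }

L: nullable alternative(s) L → ε; FOLLOW(L) = { '(', ',' }
  L → ε: FIRST \ {ε} = { } — this is the only nullable alternative, skip
  L → A L A: FIRST \ {ε} = { ',' } — overlaps FOLLOW(L) on { ',' }: CONFLICT

P: nullable alternative(s) P → ε; FOLLOW(P) = { $, '(', ',' }
  P → L (: FIRST \ {ε} = { '(', ',' } — overlaps FOLLOW(P) on { '(', ',' }: CONFLICT
  P → ε: FIRST \ {ε} = { } — this is the only nullable alternative, skip

A has no nullable alternative, so no FIRST/FOLLOW check is needed there.

So the grammar has 2 FIRST/FOLLOW conflicts (marked CONFLICT above).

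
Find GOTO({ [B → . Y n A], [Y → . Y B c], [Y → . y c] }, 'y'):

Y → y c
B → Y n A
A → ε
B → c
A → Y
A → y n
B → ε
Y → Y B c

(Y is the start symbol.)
GOTO(I, 'y') = CLOSURE({ [A → αX.β] : [A → α.Xβ] ∈ I, X = 'y' })

Items with dot before 'y', with the dot advanced:
  [Y → . y c] → [Y → y . c]
Closure adds nothing (no advanced item has the dot before a non-terminal).

GOTO = { [Y → y . c] }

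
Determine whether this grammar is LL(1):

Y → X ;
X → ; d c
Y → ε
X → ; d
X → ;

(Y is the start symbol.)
Relevant sets:
  FIRST(X) = { ';' }
  FOLLOW(Y) = { $ }

For Y:
  PREDICT(Y → X ';') = { ';' }
  PREDICT(Y → ε) = { $ }
For X:
  PREDICT(X → ';' d c) = { ';' }
  PREDICT(X → ';' d) = { ';' }
  PREDICT(X → ';') = { ';' }

Conflict found: Predict set conflict for X: { ';' }
The grammar is NOT LL(1).

Answer: No. Predict set conflict for X: { ';' }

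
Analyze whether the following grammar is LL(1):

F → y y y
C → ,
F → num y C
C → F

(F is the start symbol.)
Relevant sets:
  FIRST(F) = { 'num', 'y' }

For F:
  PREDICT(F → y y y) = { 'y' }
  PREDICT(F → num y C) = { 'num' }
For C:
  PREDICT(C → ',') = { ',' }
  PREDICT(C → F) = { 'num', 'y' }

All predict sets are disjoint. The grammar IS LL(1).

Answer: Yes, the grammar is LL(1).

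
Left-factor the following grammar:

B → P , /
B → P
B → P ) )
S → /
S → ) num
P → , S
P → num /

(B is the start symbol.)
B → P B'
B' → , /
B' → ε
B' → ) )
S → /
S → ) num
P → , S
P → num /

Left-factoring transforms A → αβ₁ | αβ₂ into A → αA' and A' → β₁ | β₂
(α is the longest common prefix among the alternatives). Repeat until
no nonterminal has two alternatives with a common prefix.

Round 1: B has alternatives sharing prefix 'P'. Introduce B': B → P B'
  Add: B' → , /
  Add: B' → ε
  Add: B' → ) )

No remaining common prefixes — done.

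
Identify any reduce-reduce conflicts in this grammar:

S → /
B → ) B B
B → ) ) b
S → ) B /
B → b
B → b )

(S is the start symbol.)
Augment with S' → S and build the canonical LR(0) collection (I0 = CLOSURE({[S' → . S]}), then GOTO on every symbol after a dot until no new states appear). It has 13 states:
  I0: { [S → . ) B /], [S → . /], [S' → . S] }  — shift
  I1: { [B → . ) ) b], [B → . ) B B], [B → . b )], [B → . b], [S → ) . B /] }  — shift
  I2: { [S → / .] }  — reduce
  I3: { [S' → S .] }  — accept
  I4: { [B → ) . ) b], [B → ) . B B], [B → . ) ) b], [B → . ) B B], [B → . b )], [B → . b] }  — shift
  I5: { [S → ) B . /] }  — shift
  I6: { [B → b . )], [B → b .] }  — shift, reduce
  I7: { [B → b ) .] }  — reduce
  I8: { [S → ) B / .] }  — reduce
  I9: { [B → ) ) . b], [B → ) . ) b], [B → ) . B B], [B → . ) ) b], [B → . ) B B], [B → . b )], [B → . b] }  — shift
  I10: { [B → ) B . B], [B → . ) ) b], [B → . ) B B], [B → . b )], [B → . b] }  — shift
  I11: { [B → ) B B .] }  — reduce
  I12: { [B → ) ) b .], [B → b . )], [B → b .] }  — shift, 2 reduces

I12 contains complete items [B → ) ) b .], [B → b .] — reduce-reduce conflict.

Answer: Yes — I12: [B → ) ) b .] vs [B → b .]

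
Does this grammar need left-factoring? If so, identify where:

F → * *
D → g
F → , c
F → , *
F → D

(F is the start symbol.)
Yes, F has productions with common prefix ','

Left-factoring is needed when two productions for the same non-terminal
share a common prefix on the right-hand side.

Productions for F:
  F → * *
  F → , c
  F → , *
  F → D

Found common prefix ',' in productions for F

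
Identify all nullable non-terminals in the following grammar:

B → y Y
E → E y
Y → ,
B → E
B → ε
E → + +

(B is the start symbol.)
A non-terminal is nullable if it can derive ε (the empty string): either it has an ε-production, or it has a production whose right-hand side consists entirely of nullable non-terminals.

ε-productions: B → ε
So B is immediately nullable.
No further non-terminal can be added: every production for the remaining non-terminals contains a terminal or a non-nullable non-terminal.
Nullable = { 'B' }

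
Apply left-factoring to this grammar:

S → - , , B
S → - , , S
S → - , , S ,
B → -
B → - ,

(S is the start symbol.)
S → - , , S'
S' → B
S' → S S''
S'' → ε
S'' → ,
B → - B'
B' → ε
B' → ,

Left-factoring transforms A → αβ₁ | αβ₂ into A → αA' and A' → β₁ | β₂
(α is the longest common prefix among the alternatives). Repeat until
no nonterminal has two alternatives with a common prefix.

Round 1: S has alternatives sharing prefix '- , ,'. Introduce S': S → - , , S'
  Add: S' → B
  Add: S' → S
  Add: S' → S ,

Round 2: S' has alternatives sharing prefix 'S'. Introduce S'': S' → S S''
  Add: S'' → ε
  Add: S'' → ,

Round 3: B has alternatives sharing prefix '-'. Introduce B': B → - B'
  Add: B' → ε
  Add: B' → ,

No remaining common prefixes — done.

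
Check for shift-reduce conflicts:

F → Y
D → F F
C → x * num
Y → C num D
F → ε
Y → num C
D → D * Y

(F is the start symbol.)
Yes — I0: [F → .] vs [C → . x * num]; I9: [F → .] vs [C → . x * num]; I10: [Y → C num D .] vs [D → D . * Y]; I11: [F → .] vs [C → . x * num]

A shift-reduce conflict occurs when an LR(0) state has both:
  - a complete (reduce) item [A → α .] (dot at the end), and
  - a shift item [B → β . c γ] (dot before a terminal).

Augment with F' → F and build the canonical LR(0) collection (I0 = CLOSURE({[F' → . F]}), then GOTO on every symbol after a dot until no new states appear). It has 15 states:
  I0: { [C → . x * num], [F → . Y], [F → .], [F' → . F], [Y → . C num D], [Y → . num C] }  — shift, reduce
  I1: { [Y → C . num D] }  — shift
  I2: { [F' → F .] }  — accept
  I3: { [F → Y .] }  — reduce
  I4: { [C → . x * num], [Y → num . C] }  — shift
  I5: { [C → x . * num] }  — shift
  I6: { [C → x * . num] }  — shift
  I7: { [C → x * num .] }  — reduce
  I8: { [Y → num C .] }  — reduce
  I9: { [C → . x * num], [D → . D * Y], [D → . F F], [F → . Y], [F → .], [Y → . C num D], [Y → . num C], [Y → C num . D] }  — shift, reduce
  I10: { [D → D . * Y], [Y → C num D .] }  — shift, reduce
  I11: { [C → . x * num], [D → F . F], [F → . Y], [F → .], [Y → . C num D], [Y → . num C] }  — shift, reduce
  I12: { [D → F F .] }  — reduce
  I13: { [C → . x * num], [D → D * . Y], [Y → . C num D], [Y → . num C] }  — shift
  I14: { [D → D * Y .] }  — reduce

I0 contains reduce item [F → .] and shift items [C → . x * num], [Y → . num C] — shift-reduce conflict.
I9 contains reduce item [F → .] and shift items [C → . x * num], [Y → . num C] — shift-reduce conflict.
I10 contains reduce item [Y → C num D .] and shift item [D → D . * Y] — shift-reduce conflict.
I11 contains reduce item [F → .] and shift items [C → . x * num], [Y → . num C] — shift-reduce conflict.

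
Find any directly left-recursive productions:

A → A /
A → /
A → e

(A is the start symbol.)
Direct left recursion occurs when N → N α for some non-terminal N (the right-hand side begins with the left-hand side itself).

A → A /: LEFT RECURSIVE (starts with A)
A → /: starts with '/'
A → e: starts with e

The grammar has direct left recursion on: A.

Answer: Yes, A is left-recursive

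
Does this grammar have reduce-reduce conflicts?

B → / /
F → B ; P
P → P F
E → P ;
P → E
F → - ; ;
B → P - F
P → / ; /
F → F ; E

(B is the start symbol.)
Yes — I11: [F → F ; E .] vs [P → E .]

A reduce-reduce conflict occurs when an LR(0) state has two complete items [A → α .] and [B → β .] — both call for a reduction, and with no lookahead the parser cannot choose between them.

Augment with B' → B and build the canonical LR(0) collection (I0 = CLOSURE({[B' → . B]}), then GOTO on every symbol after a dot until no new states appear). It has 22 states:
  I0: { [B → . / /], [B → . P - F], [B' → . B], [E → . P ;], [P → . / ; /], [P → . E], [P → . P F] }  — shift
  I1: { [B → / . /], [P → / . ; /] }  — shift
  I2: { [B' → B .] }  — accept
  I3: { [P → E .] }  — reduce
  I4: { [B → . / /], [B → . P - F], [B → P . - F], [E → . P ;], [E → P . ;], [F → . - ; ;], [F → . B ; P], [F → . F ; E], [P → . / ; /], [P → . E], [P → . P F], [P → P . F] }  — shift
  I5: { [B → . / /], [B → . P - F], [B → P - . F], [E → . P ;], [F → - . ; ;], [F → . - ; ;], [F → . B ; P], [F → . F ; E], [P → . / ; /], [P → . E], [P → . P F] }  — shift
  I6: { [E → P ; .] }  — reduce
  I7: { [F → B . ; P] }  — shift
  I8: { [F → F . ; E], [P → P F .] }  — shift, reduce
  I9: { [E → . P ;], [F → F ; . E], [P → . / ; /], [P → . E], [P → . P F] }  — shift
  I10: { [P → / . ; /] }  — shift
  I11: { [F → F ; E .], [P → E .] }  — 2 reduces
  I12: { [B → . / /], [B → . P - F], [E → . P ;], [E → P . ;], [F → . - ; ;], [F → . B ; P], [F → . F ; E], [P → . / ; /], [P → . E], [P → . P F], [P → P . F] }  — shift
  I13: { [F → - . ; ;] }  — shift
  I14: { [F → - ; . ;] }  — shift
  I15: { [F → - ; ; .] }  — reduce
  I16: { [P → / ; . /] }  — shift
  I17: { [P → / ; / .] }  — reduce
  I18: { [E → . P ;], [F → B ; . P], [P → . / ; /], [P → . E], [P → . P F] }  — shift
  I19: { [B → . / /], [B → . P - F], [E → . P ;], [E → P . ;], [F → . - ; ;], [F → . B ; P], [F → . F ; E], [F → B ; P .], [P → . / ; /], [P → . E], [P → . P F], [P → P . F] }  — shift, reduce
  I20: { [B → P - F .], [F → F . ; E] }  — shift, reduce
  I21: { [B → / / .] }  — reduce

I11 contains complete items [F → F ; E .], [P → E .] — reduce-reduce conflict.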